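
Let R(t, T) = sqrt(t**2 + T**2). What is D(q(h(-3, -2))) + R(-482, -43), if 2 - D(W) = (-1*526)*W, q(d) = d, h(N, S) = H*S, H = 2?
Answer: -2102 + sqrt(234173) ≈ -1618.1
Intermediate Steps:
h(N, S) = 2*S
R(t, T) = sqrt(T**2 + t**2)
D(W) = 2 + 526*W (D(W) = 2 - (-1*526)*W = 2 - (-526)*W = 2 + 526*W)
D(q(h(-3, -2))) + R(-482, -43) = (2 + 526*(2*(-2))) + sqrt((-43)**2 + (-482)**2) = (2 + 526*(-4)) + sqrt(1849 + 232324) = (2 - 2104) + sqrt(234173) = -2102 + sqrt(234173)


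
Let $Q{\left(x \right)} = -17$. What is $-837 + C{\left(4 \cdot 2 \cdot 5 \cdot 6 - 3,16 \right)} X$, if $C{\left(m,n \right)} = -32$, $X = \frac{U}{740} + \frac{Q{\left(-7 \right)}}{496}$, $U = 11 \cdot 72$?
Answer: $- \frac{4990321}{5735} \approx -870.15$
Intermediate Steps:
$U = 792$
$X = \frac{95063}{91760}$ ($X = \frac{792}{740} - \frac{17}{496} = 792 \cdot \frac{1}{740} - \frac{17}{496} = \frac{198}{185} - \frac{17}{496} = \frac{95063}{91760} \approx 1.036$)
$-837 + C{\left(4 \cdot 2 \cdot 5 \cdot 6 - 3,16 \right)} X = -837 - \frac{190126}{5735} = - \frac{4990321}{5735}$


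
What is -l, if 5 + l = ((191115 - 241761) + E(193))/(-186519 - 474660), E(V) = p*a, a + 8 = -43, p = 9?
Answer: 1084930/220393 ≈ 4.9227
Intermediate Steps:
a = -51 (a = -8 - 43 = -51)
E(V) = -459 (E(V) = 9*(-51) = -459)
l = -1084930/220393 (l = -5 + ((191115 - 241761) - 459)/(-186519 - 474660) = -5 + (-50646 - 459)/(-661179) = -5 - 51105*(-1/661179) = -5 + 17035/220393 = -1084930/220393 ≈ -4.9227)
-l = -1*(-1084930/220393) = 1084930/220393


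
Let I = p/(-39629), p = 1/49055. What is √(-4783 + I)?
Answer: I*√18075618552804517302170/1944000595 ≈ 69.159*I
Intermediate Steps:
p = 1/49055 ≈ 2.0385e-5
I = -1/1944000595 (I = (1/49055)/(-39629) = (1/49055)*(-1/39629) = -1/1944000595 ≈ -5.1440e-10)
√(-4783 + I) = √(-4783 - 1/1944000595) = √(-9298154845886/1944000595) = I*√18075618552804517302170/1944000595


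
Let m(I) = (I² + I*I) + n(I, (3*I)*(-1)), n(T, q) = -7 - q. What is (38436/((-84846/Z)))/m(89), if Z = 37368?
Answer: -119689704/113849191 ≈ -1.0513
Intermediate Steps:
m(I) = -7 + 2*I² + 3*I (m(I) = (I² + I*I) + (-7 - 3*I*(-1)) = (I² + I²) + (-7 - (-3)*I) = 2*I² + (-7 + 3*I) = -7 + 2*I² + 3*I)
(38436/((-84846/Z)))/m(89) = (38436/((-84846/37368)))/(-7 + 2*89² + 3*89) = (38436/((-84846*1/37368)))/(-7 + 2*7921 + 267) = (38436/(-14141/6228))/(-7 + 15842 + 267) = (38436*(-6228/14141))/16102 = -239379408/14141*1/16102 = -119689704/113849191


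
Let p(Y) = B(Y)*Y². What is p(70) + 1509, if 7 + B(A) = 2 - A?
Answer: -365991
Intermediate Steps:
B(A) = -5 - A (B(A) = -7 + (2 - A) = -5 - A)
p(Y) = Y²*(-5 - Y) (p(Y) = (-5 - Y)*Y² = Y²*(-5 - Y))
p(70) + 1509 = 70²*(-5 - 1*70) + 1509 = 4900*(-5 - 70) + 1509 = 4900*(-75) + 1509 = -367500 + 1509 = -365991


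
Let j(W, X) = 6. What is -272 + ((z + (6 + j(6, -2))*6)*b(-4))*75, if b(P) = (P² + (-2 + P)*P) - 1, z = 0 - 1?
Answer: 207403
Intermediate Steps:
z = -1
b(P) = -1 + P² + P*(-2 + P) (b(P) = (P² + P*(-2 + P)) - 1 = -1 + P² + P*(-2 + P))
-272 + ((z + (6 + j(6, -2))*6)*b(-4))*75 = -272 + ((-1 + (6 + 6)*6)*(-1 - 2*(-4) + 2*(-4)²))*75 = -272 + ((-1 + 12*6)*(-1 + 8 + 2*16))*75 = -272 + ((-1 + 72)*(-1 + 8 + 32))*75 = -272 + (71*39)*75 = -272 + 2769*75 = -272 + 207675 = 207403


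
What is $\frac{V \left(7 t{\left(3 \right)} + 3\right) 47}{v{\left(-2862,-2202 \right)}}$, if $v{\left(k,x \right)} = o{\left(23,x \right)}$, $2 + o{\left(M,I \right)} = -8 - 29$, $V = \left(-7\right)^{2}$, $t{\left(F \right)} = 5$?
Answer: $- \frac{87514}{39} \approx -2243.9$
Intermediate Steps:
$V = 49$
$o{\left(M,I \right)} = -39$ ($o{\left(M,I \right)} = -2 - 37 = -39$)
$v{\left(k,x \right)} = -39$
$\frac{V \left(7 t{\left(3 \right)} + 3\right) 47}{v{\left(-2862,-2202 \right)}} = \frac{49 \left(7 \cdot 5 + 3\right) 47}{-39} = 49 \left(35 + 3\right) 47 \left(- \frac{1}{39}\right) = 49 \cdot 38 \cdot 47 \left(- \frac{1}{39}\right) = 1862 \cdot 47 \left(- \frac{1}{39}\right) = 87514 \left(- \frac{1}{39}\right) = - \frac{87514}{39}$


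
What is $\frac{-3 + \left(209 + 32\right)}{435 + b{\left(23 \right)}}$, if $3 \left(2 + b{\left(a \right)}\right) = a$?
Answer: $\frac{357}{661} \approx 0.54009$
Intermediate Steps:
$b{\left(a \right)} = -2 + \frac{a}{3}$
$\frac{-3 + \left(209 + 32\right)}{435 + b{\left(23 \right)}} = \frac{-3 + \left(209 + 32\right)}{435 + \left(-2 + \frac{1}{3} \cdot 23\right)} = \frac{-3 + 241}{435 + \left(-2 + \frac{23}{3}\right)} = \frac{238}{435 + \frac{17}{3}} = \frac{238}{\frac{1322}{3}} = 238 \cdot \frac{3}{1322} = \frac{357}{661}$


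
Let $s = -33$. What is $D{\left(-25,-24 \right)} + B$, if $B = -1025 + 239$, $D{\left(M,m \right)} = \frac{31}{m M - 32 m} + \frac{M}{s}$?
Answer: $- \frac{11815987}{15048} \approx -785.22$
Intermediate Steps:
$D{\left(M,m \right)} = \frac{31}{- 32 m + M m} - \frac{M}{33}$ ($D{\left(M,m \right)} = \frac{31}{m M - 32 m} + \frac{M}{-33} = \frac{31}{M m - 32 m} + M \left(- \frac{1}{33}\right) = \frac{31}{- 32 m + M m} - \frac{M}{33}$)
$B = -786$
$D{\left(-25,-24 \right)} + B = \frac{1023 - - 24 \left(-25\right)^{2} + 32 \left(-25\right) \left(-24\right)}{33 \left(-24\right) \left(-32 - 25\right)} - 786 = \frac{1}{33} \left(- \frac{1}{24}\right) \frac{1}{-57} \left(1023 - \left(-24\right) 625 + 19200\right) - 786 = \frac{1}{33} \left(- \frac{1}{24}\right) \left(- \frac{1}{57}\right) \left(1023 + 15000 + 19200\right) - 786 = \frac{1}{33} \left(- \frac{1}{24}\right) \left(- \frac{1}{57}\right) 35223 - 786 = \frac{11741}{15048} - 786 = - \frac{11815987}{15048}$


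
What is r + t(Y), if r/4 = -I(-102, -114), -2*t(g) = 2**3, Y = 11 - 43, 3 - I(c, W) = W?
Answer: -472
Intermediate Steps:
I(c, W) = 3 - W
Y = -32
t(g) = -4 (t(g) = -1/2*2**3 = -1/2*8 = -4)
r = -468 (r = 4*(-(3 - 1*(-114))) = 4*(-(3 + 114)) = 4*(-1*117) = 4*(-117) = -468)
r + t(Y) = -468 - 4 = -472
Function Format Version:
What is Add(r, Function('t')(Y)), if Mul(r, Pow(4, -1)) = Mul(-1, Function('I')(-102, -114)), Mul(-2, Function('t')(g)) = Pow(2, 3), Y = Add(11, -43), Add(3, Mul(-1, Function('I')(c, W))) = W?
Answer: -472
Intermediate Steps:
Function('I')(c, W) = Add(3, Mul(-1, W))
Y = -32
Function('t')(g) = -4 (Function('t')(g) = Mul(Rational(-1, 2), Pow(2, 3)) = Mul(Rational(-1, 2), 8) = -4)
r = -468 (r = Mul(4, Mul(-1, Add(3, Mul(-1, -114)))) = Mul(4, Mul(-1, Add(3, 114))) = Mul(4, Mul(-1, 117)) = Mul(4, -117) = -468)
Add(r, Function('t')(Y)) = Add(-468, -4) = -472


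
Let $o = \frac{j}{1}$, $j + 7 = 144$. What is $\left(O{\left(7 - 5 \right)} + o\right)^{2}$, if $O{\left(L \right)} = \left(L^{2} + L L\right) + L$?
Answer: $21609$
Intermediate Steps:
$j = 137$ ($j = -7 + 144 = 137$)
$O{\left(L \right)} = L + 2 L^{2}$ ($O{\left(L \right)} = \left(L^{2} + L^{2}\right) + L = 2 L^{2} + L = L + 2 L^{2}$)
$o = 137$ ($o = \frac{137}{1} = 137 \cdot 1 = 137$)
$\left(O{\left(7 - 5 \right)} + o\right)^{2} = \left(\left(7 - 5\right) \left(1 + 2 \left(7 - 5\right)\right) + 137\right)^{2} = \left(2 \left(1 + 2 \cdot 2\right) + 137\right)^{2} = \left(2 \left(1 + 4\right) + 137\right)^{2} = \left(2 \cdot 5 + 137\right)^{2} = \left(10 + 137\right)^{2} = 147^{2} = 21609$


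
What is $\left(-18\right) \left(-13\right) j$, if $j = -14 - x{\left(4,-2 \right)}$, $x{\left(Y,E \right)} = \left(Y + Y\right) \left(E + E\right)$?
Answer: $4212$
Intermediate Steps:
$x{\left(Y,E \right)} = 4 E Y$ ($x{\left(Y,E \right)} = 2 Y 2 E = 4 E Y$)
$j = 18$ ($j = -14 - 4 \left(-2\right) 4 = -14 - -32 = -14 + 32 = 18$)
$\left(-18\right) \left(-13\right) j = \left(-18\right) \left(-13\right) 18 = 234 \cdot 18 = 4212$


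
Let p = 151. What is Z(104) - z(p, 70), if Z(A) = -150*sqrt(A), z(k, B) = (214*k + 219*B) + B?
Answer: -47714 - 300*sqrt(26) ≈ -49244.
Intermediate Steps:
z(k, B) = 214*k + 220*B
Z(104) - z(p, 70) = -300*sqrt(26) - (214*151 + 220*70) = -300*sqrt(26) - (32314 + 15400) = -300*sqrt(26) - 1*47714 = -300*sqrt(26) - 47714 = -47714 - 300*sqrt(26)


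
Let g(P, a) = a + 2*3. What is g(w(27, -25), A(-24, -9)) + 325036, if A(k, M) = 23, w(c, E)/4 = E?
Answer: 325065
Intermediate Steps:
w(c, E) = 4*E
g(P, a) = 6 + a (g(P, a) = a + 6 = 6 + a)
g(w(27, -25), A(-24, -9)) + 325036 = (6 + 23) + 325036 = 29 + 325036 = 325065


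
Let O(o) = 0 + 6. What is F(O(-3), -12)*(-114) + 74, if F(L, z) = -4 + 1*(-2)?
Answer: 758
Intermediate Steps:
O(o) = 6
F(L, z) = -6 (F(L, z) = -4 - 2 = -6)
F(O(-3), -12)*(-114) + 74 = -6*(-114) + 74 = 684 + 74 = 758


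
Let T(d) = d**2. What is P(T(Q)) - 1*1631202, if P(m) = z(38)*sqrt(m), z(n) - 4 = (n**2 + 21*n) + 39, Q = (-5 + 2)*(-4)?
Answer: -1603782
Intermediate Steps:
Q = 12 (Q = -3*(-4) = 12)
z(n) = 43 + n**2 + 21*n (z(n) = 4 + ((n**2 + 21*n) + 39) = 4 + (39 + n**2 + 21*n) = 43 + n**2 + 21*n)
P(m) = 2285*sqrt(m) (P(m) = (43 + 38**2 + 21*38)*sqrt(m) = (43 + 1444 + 798)*sqrt(m) = 2285*sqrt(m))
P(T(Q)) - 1*1631202 = 2285*sqrt(12**2) - 1*1631202 = 2285*sqrt(144) - 1631202 = 2285*12 - 1631202 = 27420 - 1631202 = -1603782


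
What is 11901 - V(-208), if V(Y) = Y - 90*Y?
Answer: -6611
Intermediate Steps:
V(Y) = -89*Y (V(Y) = Y - 90*Y = -89*Y)
11901 - V(-208) = 11901 - (-89)*(-208) = 11901 - 1*18512 = 11901 - 18512 = -6611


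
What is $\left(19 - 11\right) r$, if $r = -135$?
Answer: $-1080$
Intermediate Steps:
$\left(19 - 11\right) r = \left(19 - 11\right) \left(-135\right) = 8 \left(-135\right) = -1080$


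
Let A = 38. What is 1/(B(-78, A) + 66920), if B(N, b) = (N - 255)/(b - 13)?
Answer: 25/1672667 ≈ 1.4946e-5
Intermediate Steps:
B(N, b) = (-255 + N)/(-13 + b)
1/(B(-78, A) + 66920) = 1/((-255 - 78)/(-13 + 38) + 66920) = 1/(-333/25 + 66920) = 1/(1672667/25) = 25/1672667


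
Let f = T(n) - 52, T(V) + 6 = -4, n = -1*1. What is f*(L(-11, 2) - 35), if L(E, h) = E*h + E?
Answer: 4216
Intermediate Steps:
n = -1
T(V) = -10 (T(V) = -6 - 4 = -10)
L(E, h) = E + E*h
f = -62 (f = -10 - 52 = -62)
f*(L(-11, 2) - 35) = -62*(-11*(1 + 2) - 35) = -62*(-11*3 - 35) = -62*(-33 - 35) = -62*(-68) = 4216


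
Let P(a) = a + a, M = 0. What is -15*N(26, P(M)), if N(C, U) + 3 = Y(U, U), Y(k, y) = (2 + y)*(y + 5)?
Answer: -105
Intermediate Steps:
Y(k, y) = (2 + y)*(5 + y)
P(a) = 2*a
N(C, U) = 7 + U**2 + 7*U (N(C, U) = -3 + (10 + U**2 + 7*U) = 7 + U**2 + 7*U)
-15*N(26, P(M)) = -15*(7 + (2*0)**2 + 7*(2*0)) = -15*(7 + 0**2 + 7*0) = -15*(7 + 0 + 0) = -15*7 = -105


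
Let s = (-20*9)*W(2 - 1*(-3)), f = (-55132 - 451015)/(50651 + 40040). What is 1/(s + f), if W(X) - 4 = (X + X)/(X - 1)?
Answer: -90691/106614617 ≈ -0.00085064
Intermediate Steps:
W(X) = 4 + 2*X/(-1 + X) (W(X) = 4 + (X + X)/(X - 1) = 4 + (2*X)/(-1 + X) = 4 + 2*X/(-1 + X))
f = -506147/90691 ≈ -5.5810
s = -1170 (s = (-20*9)*(2*(-2 + 3*(2 - 1*(-3)))/(-1 + (2 - 1*(-3)))) = -360*(-2 + 3*(2 + 3))/(-1 + (2 + 3)) = -360*(-2 + 3*5)/(-1 + 5) = -360*(-2 + 15)/4 = -360*13/4 = -180*13/2 = -1170)
1/(s + f) = 1/(-1170 - 506147/90691) = 1/(-106614617/90691) = -90691/106614617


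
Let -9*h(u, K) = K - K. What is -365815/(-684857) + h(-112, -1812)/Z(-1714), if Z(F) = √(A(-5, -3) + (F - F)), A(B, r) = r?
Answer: 365815/684857 ≈ 0.53415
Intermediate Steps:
h(u, K) = 0 (h(u, K) = -(K - K)/9 = -⅑*0 = 0)
Z(F) = I*√3 (Z(F) = √(-3 + (F - F)) = √(-3 + 0) = √(-3) = I*√3)
-365815/(-684857) + h(-112, -1812)/Z(-1714) = -365815/(-684857) + 0/((I*√3)) = -365815*(-1/684857) + 0*(-I*√3/3) = 365815/684857 + 0 = 365815/684857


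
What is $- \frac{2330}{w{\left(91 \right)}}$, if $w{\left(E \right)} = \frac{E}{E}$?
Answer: $-2330$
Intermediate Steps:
$w{\left(E \right)} = 1$
$- \frac{2330}{w{\left(91 \right)}} = - \frac{2330}{1} = \left(-2330\right) 1 = -2330$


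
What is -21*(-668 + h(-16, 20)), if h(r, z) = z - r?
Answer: 13272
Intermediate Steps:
-21*(-668 + h(-16, 20)) = -21*(-668 + (20 - 1*(-16))) = -21*(-668 + (20 + 16)) = -21*(-668 + 36) = -21*(-632) = 13272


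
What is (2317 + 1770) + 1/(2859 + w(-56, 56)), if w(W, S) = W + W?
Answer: 11226990/2747 ≈ 4087.0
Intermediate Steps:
w(W, S) = 2*W
(2317 + 1770) + 1/(2859 + w(-56, 56)) = (2317 + 1770) + 1/(2859 + 2*(-56)) = 4087 + 1/(2859 - 112) = 4087 + 1/2747 = 11226990/2747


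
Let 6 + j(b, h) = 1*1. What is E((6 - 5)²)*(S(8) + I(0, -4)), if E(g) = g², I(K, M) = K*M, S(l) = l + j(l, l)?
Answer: 3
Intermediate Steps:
j(b, h) = -5 (j(b, h) = -6 + 1*1 = -6 + 1 = -5)
S(l) = -5 + l (S(l) = l - 5 = -5 + l)
E((6 - 5)²)*(S(8) + I(0, -4)) = ((6 - 5)²)²*((-5 + 8) + 0*(-4)) = (1²)²*(3 + 0) = 1²*3 = 1*3 = 3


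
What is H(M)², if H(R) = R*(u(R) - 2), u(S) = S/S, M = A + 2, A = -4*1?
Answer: 4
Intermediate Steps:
A = -4
M = -2 (M = -4 + 2 = -2)
u(S) = 1
H(R) = -R (H(R) = R*(1 - 2) = R*(-1) = -R)
H(M)² = (-1*(-2))² = 2² = 4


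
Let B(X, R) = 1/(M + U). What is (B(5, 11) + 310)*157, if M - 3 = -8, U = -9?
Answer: 681223/14 ≈ 48659.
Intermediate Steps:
M = -5 (M = 3 - 8 = -5)
B(X, R) = -1/14 (B(X, R) = 1/(-5 - 9) = 1/(-14) = -1/14)
(B(5, 11) + 310)*157 = (-1/14 + 310)*157 = (4339/14)*157 = 681223/14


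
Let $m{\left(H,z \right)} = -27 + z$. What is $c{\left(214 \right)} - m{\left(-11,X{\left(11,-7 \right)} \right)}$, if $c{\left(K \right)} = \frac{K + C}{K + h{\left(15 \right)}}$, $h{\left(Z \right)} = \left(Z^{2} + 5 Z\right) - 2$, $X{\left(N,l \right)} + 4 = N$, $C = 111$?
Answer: $\frac{10565}{512} \approx 20.635$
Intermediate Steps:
$X{\left(N,l \right)} = -4 + N$
$h{\left(Z \right)} = -2 + Z^{2} + 5 Z$
$c{\left(K \right)} = \frac{111 + K}{298 + K}$ ($c{\left(K \right)} = \frac{K + 111}{K + \left(-2 + 15^{2} + 5 \cdot 15\right)} = \frac{111 + K}{K + \left(-2 + 225 + 75\right)} = \frac{111 + K}{K + 298} = \frac{111 + K}{298 + K}$)
$c{\left(214 \right)} - m{\left(-11,X{\left(11,-7 \right)} \right)} = \frac{111 + 214}{298 + 214} - \left(-27 + \left(-4 + 11\right)\right) = \frac{1}{512} \cdot 325 - \left(-27 + 7\right) = \frac{1}{512} \cdot 325 - -20 = \frac{325}{512} + 20 = \frac{10565}{512}$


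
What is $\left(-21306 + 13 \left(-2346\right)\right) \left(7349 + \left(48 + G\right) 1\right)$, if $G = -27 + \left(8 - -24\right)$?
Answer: $-383453208$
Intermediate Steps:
$G = 5$ ($G = -27 + \left(8 + 24\right) = -27 + 32 = 5$)
$\left(-21306 + 13 \left(-2346\right)\right) \left(7349 + \left(48 + G\right) 1\right) = \left(-21306 + 13 \left(-2346\right)\right) \left(7349 + \left(48 + 5\right) 1\right) = \left(-21306 - 30498\right) \left(7349 + 53 \cdot 1\right) = - 51804 \left(7349 + 53\right) = \left(-51804\right) 7402 = -383453208$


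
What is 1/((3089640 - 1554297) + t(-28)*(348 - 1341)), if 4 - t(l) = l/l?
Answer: 1/1532364 ≈ 6.5259e-7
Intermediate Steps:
t(l) = 3 (t(l) = 4 - l/l = 4 - 1*1 = 4 - 1 = 3)
1/((3089640 - 1554297) + t(-28)*(348 - 1341)) = 1/((3089640 - 1554297) + 3*(348 - 1341)) = 1/(1535343 + 3*(-993)) = 1/(1535343 - 2979) = 1/1532364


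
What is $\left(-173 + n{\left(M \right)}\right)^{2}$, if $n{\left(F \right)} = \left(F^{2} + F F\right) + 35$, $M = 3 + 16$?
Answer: $341056$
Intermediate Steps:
$M = 19$
$n{\left(F \right)} = 35 + 2 F^{2}$ ($n{\left(F \right)} = \left(F^{2} + F^{2}\right) + 35 = 2 F^{2} + 35 = 35 + 2 F^{2}$)
$\left(-173 + n{\left(M \right)}\right)^{2} = \left(-173 + \left(35 + 2 \cdot 19^{2}\right)\right)^{2} = \left(-173 + \left(35 + 2 \cdot 361\right)\right)^{2} = \left(-173 + \left(35 + 722\right)\right)^{2} = \left(-173 + 757\right)^{2} = 584^{2} = 341056$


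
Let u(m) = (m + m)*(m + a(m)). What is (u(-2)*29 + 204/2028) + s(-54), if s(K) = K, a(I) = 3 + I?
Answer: 10495/169 ≈ 62.101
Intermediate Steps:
u(m) = 2*m*(3 + 2*m) (u(m) = (m + m)*(m + (3 + m)) = (2*m)*(3 + 2*m) = 2*m*(3 + 2*m))
(u(-2)*29 + 204/2028) + s(-54) = ((2*(-2)*(3 + 2*(-2)))*29 + 204/2028) - 54 = ((2*(-2)*(3 - 4))*29 + 204*(1/2028)) - 54 = ((2*(-2)*(-1))*29 + 17/169) - 54 = (4*29 + 17/169) - 54 = (116 + 17/169) - 54 = 19621/169 - 54 = 10495/169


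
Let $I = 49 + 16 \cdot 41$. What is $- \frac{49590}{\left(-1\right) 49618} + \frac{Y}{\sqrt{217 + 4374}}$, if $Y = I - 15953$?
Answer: $\frac{24795}{24809} - \frac{15248 \sqrt{4591}}{4591} \approx -224.04$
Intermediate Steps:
$I = 705$ ($I = 49 + 656 = 705$)
$Y = -15248$ ($Y = 705 - 15953 = -15248$)
$- \frac{49590}{\left(-1\right) 49618} + \frac{Y}{\sqrt{217 + 4374}} = - \frac{49590}{\left(-1\right) 49618} - \frac{15248}{\sqrt{217 + 4374}} = - \frac{49590}{-49618} - \frac{15248}{\sqrt{4591}} = \left(-49590\right) \left(- \frac{1}{49618}\right) - 15248 \frac{\sqrt{4591}}{4591} = \frac{24795}{24809} - \frac{15248 \sqrt{4591}}{4591}$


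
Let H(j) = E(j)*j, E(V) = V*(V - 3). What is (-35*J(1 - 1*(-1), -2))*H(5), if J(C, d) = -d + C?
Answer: -7000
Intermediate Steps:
J(C, d) = C - d
E(V) = V*(-3 + V)
H(j) = j**2*(-3 + j) (H(j) = (j*(-3 + j))*j = j**2*(-3 + j))
(-35*J(1 - 1*(-1), -2))*H(5) = (-35*((1 - 1*(-1)) - 1*(-2)))*(5**2*(-3 + 5)) = (-35*((1 + 1) + 2))*(25*2) = -35*(2 + 2)*50 = -35*4*50 = -140*50 = -7000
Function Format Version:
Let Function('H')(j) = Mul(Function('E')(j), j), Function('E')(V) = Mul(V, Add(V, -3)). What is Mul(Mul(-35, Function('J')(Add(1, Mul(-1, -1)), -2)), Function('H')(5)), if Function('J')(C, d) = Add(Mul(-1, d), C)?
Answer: -7000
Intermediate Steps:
Function('J')(C, d) = Add(C, Mul(-1, d))
Function('E')(V) = Mul(V, Add(-3, V))
Function('H')(j) = Mul(Pow(j, 2), Add(-3, j)) (Function('H')(j) = Mul(Mul(j, Add(-3, j)), j) = Mul(Pow(j, 2), Add(-3, j)))
Mul(Mul(-35, Function('J')(Add(1, Mul(-1, -1)), -2)), Function('H')(5)) = Mul(Mul(-35, Add(Add(1, Mul(-1, -1)), Mul(-1, -2))), Mul(Pow(5, 2), Add(-3, 5))) = Mul(Mul(-35, Add(Add(1, 1), 2)), Mul(25, 2)) = Mul(Mul(-35, Add(2, 2)), 50) = Mul(Mul(-35, 4), 50) = Mul(-140, 50) = -7000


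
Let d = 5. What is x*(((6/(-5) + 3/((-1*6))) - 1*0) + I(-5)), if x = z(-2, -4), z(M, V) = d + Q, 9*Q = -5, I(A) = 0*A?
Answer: -68/9 ≈ -7.5556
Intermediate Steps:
I(A) = 0
Q = -5/9 (Q = (⅑)*(-5) = -5/9 ≈ -0.55556)
z(M, V) = 40/9 (z(M, V) = 5 - 5/9 = 40/9)
x = 40/9 ≈ 4.4444
x*(((6/(-5) + 3/((-1*6))) - 1*0) + I(-5)) = 40*(((6/(-5) + 3/((-1*6))) - 1*0) + 0)/9 = 40*(((6*(-⅕) + 3/(-6)) + 0) + 0)/9 = 40*(((-6/5 + 3*(-⅙)) + 0) + 0)/9 = 40*(((-6/5 - ½) + 0) + 0)/9 = 40*((-17/10 + 0) + 0)/9 = 40*(-17/10 + 0)/9 = (40/9)*(-17/10) = -68/9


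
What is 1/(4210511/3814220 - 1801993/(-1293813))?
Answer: 4934887420860/12320811608903 ≈ 0.40053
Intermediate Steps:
1/(4210511/3814220 - 1801993/(-1293813)) = 1/(4210511*(1/3814220) - 1801993*(-1/1293813)) = 1/(4210511/3814220 + 1801993/1293813) = 1/(12320811608903/4934887420860) = 4934887420860/12320811608903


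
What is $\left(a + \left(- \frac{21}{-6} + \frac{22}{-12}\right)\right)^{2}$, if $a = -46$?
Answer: $\frac{17689}{9} \approx 1965.4$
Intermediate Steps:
$\left(a + \left(- \frac{21}{-6} + \frac{22}{-12}\right)\right)^{2} = \left(-46 + \left(- \frac{21}{-6} + \frac{22}{-12}\right)\right)^{2} = \left(-46 + \left(\left(-21\right) \left(- \frac{1}{6}\right) + 22 \left(- \frac{1}{12}\right)\right)\right)^{2} = \left(-46 + \left(\frac{7}{2} - \frac{11}{6}\right)\right)^{2} = \left(-46 + \frac{5}{3}\right)^{2} = \left(- \frac{133}{3}\right)^{2} = \frac{17689}{9}$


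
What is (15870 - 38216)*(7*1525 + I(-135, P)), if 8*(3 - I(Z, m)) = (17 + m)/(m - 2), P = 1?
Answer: -477321733/2 ≈ -2.3866e+8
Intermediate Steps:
I(Z, m) = 3 - (17 + m)/(8*(-2 + m)) (I(Z, m) = 3 - (17 + m)/(8*(m - 2)) = 3 - (17 + m)/(8*(-2 + m)))
(15870 - 38216)*(7*1525 + I(-135, P)) = (15870 - 38216)*(7*1525 + (-65 + 23*1)/(8*(-2 + 1))) = -22346*(10675 + (⅛)*(-65 + 23)/(-1)) = -22346*(10675 + (⅛)*(-1)*(-42)) = -22346*(10675 + 21/4) = -22346*42721/4 = -477321733/2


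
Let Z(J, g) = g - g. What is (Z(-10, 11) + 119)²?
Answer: 14161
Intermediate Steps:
Z(J, g) = 0
(Z(-10, 11) + 119)² = (0 + 119)² = 119² = 14161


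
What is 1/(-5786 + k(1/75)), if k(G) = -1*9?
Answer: -1/5795 ≈ -0.00017256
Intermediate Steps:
k(G) = -9
1/(-5786 + k(1/75)) = 1/(-5786 - 9) = 1/(-5795) = -1/5795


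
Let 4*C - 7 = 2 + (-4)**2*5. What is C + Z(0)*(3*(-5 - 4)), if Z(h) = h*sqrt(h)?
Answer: 89/4 ≈ 22.250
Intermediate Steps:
C = 89/4 (C = 7/4 + (2 + (-4)**2*5)/4 = 7/4 + (2 + 16*5)/4 = 7/4 + (2 + 80)/4 = 7/4 + (1/4)*82 = 7/4 + 41/2 = 89/4 ≈ 22.250)
Z(h) = h**(3/2)
C + Z(0)*(3*(-5 - 4)) = 89/4 + 0**(3/2)*(3*(-5 - 4)) = 89/4 + 0*(3*(-9)) = 89/4 + 0*(-27) = 89/4 + 0 = 89/4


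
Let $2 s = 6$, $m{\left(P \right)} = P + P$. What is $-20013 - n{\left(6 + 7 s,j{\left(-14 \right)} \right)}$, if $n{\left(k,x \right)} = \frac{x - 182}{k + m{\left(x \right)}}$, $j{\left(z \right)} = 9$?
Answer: $- \frac{900412}{45} \approx -20009.0$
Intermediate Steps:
$m{\left(P \right)} = 2 P$
$s = 3$ ($s = \frac{1}{2} \cdot 6 = 3$)
$n{\left(k,x \right)} = \frac{-182 + x}{k + 2 x}$ ($n{\left(k,x \right)} = \frac{x - 182}{k + 2 x} = \frac{-182 + x}{k + 2 x}$)
$-20013 - n{\left(6 + 7 s,j{\left(-14 \right)} \right)} = -20013 - \frac{-182 + 9}{\left(6 + 7 \cdot 3\right) + 2 \cdot 9} = -20013 - \frac{1}{\left(6 + 21\right) + 18} \left(-173\right) = -20013 - \frac{1}{27 + 18} \left(-173\right) = -20013 - \frac{1}{45} \left(-173\right) = -20013 - - \frac{173}{45} = -20013 + \frac{173}{45} = - \frac{900412}{45}$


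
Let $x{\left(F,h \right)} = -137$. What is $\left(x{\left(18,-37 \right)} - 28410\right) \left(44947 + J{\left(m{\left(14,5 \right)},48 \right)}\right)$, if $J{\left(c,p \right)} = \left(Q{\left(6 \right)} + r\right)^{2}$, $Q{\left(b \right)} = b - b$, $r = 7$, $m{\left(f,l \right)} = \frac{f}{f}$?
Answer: $-1284500812$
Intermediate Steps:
$m{\left(f,l \right)} = 1$
$Q{\left(b \right)} = 0$
$J{\left(c,p \right)} = 49$ ($J{\left(c,p \right)} = \left(0 + 7\right)^{2} = 7^{2} = 49$)
$\left(x{\left(18,-37 \right)} - 28410\right) \left(44947 + J{\left(m{\left(14,5 \right)},48 \right)}\right) = \left(-137 - 28410\right) \left(44947 + 49\right) = \left(-28547\right) 44996 = -1284500812$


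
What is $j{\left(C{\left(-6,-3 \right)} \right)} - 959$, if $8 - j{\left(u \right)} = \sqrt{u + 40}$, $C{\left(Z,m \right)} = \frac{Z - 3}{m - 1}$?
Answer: $- \frac{1915}{2} \approx -957.5$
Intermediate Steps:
$C{\left(Z,m \right)} = \frac{-3 + Z}{-1 + m}$
$j{\left(u \right)} = 8 - \sqrt{40 + u}$ ($j{\left(u \right)} = 8 - \sqrt{u + 40} = 8 - \sqrt{40 + u}$)
$j{\left(C{\left(-6,-3 \right)} \right)} - 959 = \left(8 - \sqrt{40 + \frac{-3 - 6}{-1 - 3}}\right) - 959 = \left(8 - \sqrt{40 + \frac{1}{-4} \left(-9\right)}\right) - 959 = \left(8 - \sqrt{40 - - \frac{9}{4}}\right) - 959 = \left(8 - \sqrt{40 + \frac{9}{4}}\right) - 959 = \left(8 - \sqrt{\frac{169}{4}}\right) - 959 = \left(8 - \frac{13}{2}\right) - 959 = \frac{3}{2} - 959 = - \frac{1915}{2}$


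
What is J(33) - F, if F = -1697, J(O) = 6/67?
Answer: 113705/67 ≈ 1697.1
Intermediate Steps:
J(O) = 6/67 (J(O) = 6*(1/67) = 6/67)
J(33) - F = 6/67 - 1*(-1697) = 6/67 + 1697 = 113705/67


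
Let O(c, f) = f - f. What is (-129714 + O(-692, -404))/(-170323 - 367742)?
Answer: 43238/179355 ≈ 0.24108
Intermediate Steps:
O(c, f) = 0
(-129714 + O(-692, -404))/(-170323 - 367742) = (-129714 + 0)/(-170323 - 367742) = -129714/(-538065) = -129714*(-1/538065) = 43238/179355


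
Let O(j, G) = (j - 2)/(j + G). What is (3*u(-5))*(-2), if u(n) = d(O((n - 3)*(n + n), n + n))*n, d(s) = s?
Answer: 234/7 ≈ 33.429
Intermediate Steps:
O(j, G) = (-2 + j)/(G + j)
u(n) = n*(-2 + 2*n*(-3 + n))/(2*n + 2*n*(-3 + n)) (u(n) = ((-2 + (n - 3)*(n + n))/((n + n) + (n - 3)*(n + n)))*n = ((-2 + (-3 + n)*(2*n))/(2*n + (-3 + n)*(2*n)))*n = ((-2 + 2*n*(-3 + n))/(2*n + 2*n*(-3 + n)))*n = n*(-2 + 2*n*(-3 + n))/(2*n + 2*n*(-3 + n)))
(3*u(-5))*(-2) = (3*((-1 - 5*(-3 - 5))/(-2 - 5)))*(-2) = (3*((-1 - 5*(-8))/(-7)))*(-2) = (3*(-(-1 + 40)/7))*(-2) = (3*(-⅐*39))*(-2) = (3*(-39/7))*(-2) = -117/7*(-2) = 234/7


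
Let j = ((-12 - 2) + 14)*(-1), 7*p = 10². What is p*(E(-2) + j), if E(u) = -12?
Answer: -1200/7 ≈ -171.43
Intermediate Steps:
p = 100/7 (p = (⅐)*10² = (⅐)*100 = 100/7 ≈ 14.286)
j = 0 (j = (-14 + 14)*(-1) = 0*(-1) = 0)
p*(E(-2) + j) = 100*(-12 + 0)/7 = (100/7)*(-12) = -1200/7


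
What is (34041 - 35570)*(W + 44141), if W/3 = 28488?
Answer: -198166045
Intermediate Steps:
W = 85464 (W = 3*28488 = 85464)
(34041 - 35570)*(W + 44141) = (34041 - 35570)*(85464 + 44141) = -1529*129605 = -198166045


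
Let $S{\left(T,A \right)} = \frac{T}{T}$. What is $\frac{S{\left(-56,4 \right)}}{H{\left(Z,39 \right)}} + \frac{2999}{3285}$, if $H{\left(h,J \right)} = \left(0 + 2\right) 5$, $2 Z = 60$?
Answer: $\frac{1331}{1314} \approx 1.0129$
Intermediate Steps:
$Z = 30$ ($Z = \frac{1}{2} \cdot 60 = 30$)
$H{\left(h,J \right)} = 10$ ($H{\left(h,J \right)} = 2 \cdot 5 = 10$)
$S{\left(T,A \right)} = 1$
$\frac{S{\left(-56,4 \right)}}{H{\left(Z,39 \right)}} + \frac{2999}{3285} = 1 \cdot \frac{1}{10} + \frac{2999}{3285} = 1 \cdot \frac{1}{10} + 2999 \cdot \frac{1}{3285} = \frac{1}{10} + \frac{2999}{3285} = \frac{1331}{1314}$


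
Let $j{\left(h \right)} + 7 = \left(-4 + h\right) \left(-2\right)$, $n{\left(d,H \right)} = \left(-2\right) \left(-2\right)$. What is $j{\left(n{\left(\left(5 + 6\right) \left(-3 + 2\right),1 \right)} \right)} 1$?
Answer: $-7$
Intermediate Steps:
$n{\left(d,H \right)} = 4$
$j{\left(h \right)} = 1 - 2 h$ ($j{\left(h \right)} = -7 + \left(-4 + h\right) \left(-2\right) = -7 - \left(-8 + 2 h\right) = 1 - 2 h$)
$j{\left(n{\left(\left(5 + 6\right) \left(-3 + 2\right),1 \right)} \right)} 1 = \left(1 - 8\right) 1 = \left(-7\right) 1 = -7$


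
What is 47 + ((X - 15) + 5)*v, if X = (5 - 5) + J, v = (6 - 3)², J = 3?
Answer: -16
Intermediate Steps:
v = 9 (v = 3² = 9)
X = 3 (X = (5 - 5) + 3 = 0 + 3 = 3)
47 + ((X - 15) + 5)*v = 47 + ((3 - 15) + 5)*9 = 47 + (-12 + 5)*9 = 47 - 7*9 = 47 - 63 = -16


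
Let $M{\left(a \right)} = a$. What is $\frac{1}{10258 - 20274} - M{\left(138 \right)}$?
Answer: $- \frac{1382209}{10016} \approx -138.0$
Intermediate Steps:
$\frac{1}{10258 - 20274} - M{\left(138 \right)} = \frac{1}{10258 - 20274} - 138 = \frac{1}{-10016} - 138 = - \frac{1}{10016} - 138 = - \frac{1382209}{10016}$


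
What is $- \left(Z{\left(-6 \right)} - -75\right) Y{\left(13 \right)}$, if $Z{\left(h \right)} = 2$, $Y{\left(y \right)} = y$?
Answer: $-1001$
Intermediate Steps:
$- \left(Z{\left(-6 \right)} - -75\right) Y{\left(13 \right)} = - \left(2 - -75\right) 13 = - \left(2 + 75\right) 13 = - 77 \cdot 13 = \left(-1\right) 1001 = -1001$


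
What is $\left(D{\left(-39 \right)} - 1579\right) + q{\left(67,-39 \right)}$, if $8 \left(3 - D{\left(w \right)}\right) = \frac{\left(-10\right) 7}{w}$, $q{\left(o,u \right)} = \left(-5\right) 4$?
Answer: $- \frac{249011}{156} \approx -1596.2$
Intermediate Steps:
$q{\left(o,u \right)} = -20$
$D{\left(w \right)} = 3 + \frac{35}{4 w}$ ($D{\left(w \right)} = 3 - \frac{\left(-10\right) 7 \frac{1}{w}}{8} = 3 - \frac{\left(-70\right) \frac{1}{w}}{8} = 3 + \frac{35}{4 w}$)
$\left(D{\left(-39 \right)} - 1579\right) + q{\left(67,-39 \right)} = \left(\left(3 + \frac{35}{4 \left(-39\right)}\right) - 1579\right) - 20 = \left(\left(3 + \frac{35}{4} \left(- \frac{1}{39}\right)\right) + \left(-15291 + 13712\right)\right) - 20 = \left(\left(3 - \frac{35}{156}\right) - 1579\right) - 20 = \left(\frac{433}{156} - 1579\right) - 20 = - \frac{245891}{156} - 20 = - \frac{249011}{156}$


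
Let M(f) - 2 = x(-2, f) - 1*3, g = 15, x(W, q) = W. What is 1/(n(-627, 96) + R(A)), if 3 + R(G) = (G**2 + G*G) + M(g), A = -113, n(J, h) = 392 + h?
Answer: 1/26020 ≈ 3.8432e-5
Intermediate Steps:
M(f) = -3 (M(f) = 2 + (-2 - 1*3) = 2 + (-2 - 3) = 2 - 5 = -3)
R(G) = -6 + 2*G**2 (R(G) = -3 + ((G**2 + G*G) - 3) = -3 + ((G**2 + G**2) - 3) = -3 + (2*G**2 - 3) = -3 + (-3 + 2*G**2) = -6 + 2*G**2)
1/(n(-627, 96) + R(A)) = 1/((392 + 96) + (-6 + 2*(-113)**2)) = 1/(488 + (-6 + 2*12769)) = 1/(488 + (-6 + 25538)) = 1/(488 + 25532) = 1/26020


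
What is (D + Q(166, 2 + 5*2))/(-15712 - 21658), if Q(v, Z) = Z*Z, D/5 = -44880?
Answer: 112128/18685 ≈ 6.0010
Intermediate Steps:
D = -224400 (D = 5*(-44880) = -224400)
Q(v, Z) = Z²
(D + Q(166, 2 + 5*2))/(-15712 - 21658) = (-224400 + (2 + 5*2)²)/(-15712 - 21658) = (-224400 + (2 + 10)²)/(-37370) = (-224400 + 12²)*(-1/37370) = (-224400 + 144)*(-1/37370) = -224256*(-1/37370) = 112128/18685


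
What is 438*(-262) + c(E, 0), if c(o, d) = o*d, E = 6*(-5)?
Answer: -114756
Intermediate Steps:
E = -30
c(o, d) = d*o
438*(-262) + c(E, 0) = 438*(-262) + 0*(-30) = -114756 + 0 = -114756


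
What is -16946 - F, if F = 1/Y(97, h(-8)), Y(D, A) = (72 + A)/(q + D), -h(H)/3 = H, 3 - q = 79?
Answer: -542279/32 ≈ -16946.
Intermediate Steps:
q = -76 (q = 3 - 1*79 = 3 - 79 = -76)
h(H) = -3*H
Y(D, A) = (72 + A)/(-76 + D)
F = 7/32 (F = 1/((72 - 3*(-8))/(-76 + 97)) = 1/((72 + 24)/21) = 1/((1/21)*96) = 1/(32/7) = 7/32 ≈ 0.21875)
-16946 - F = -16946 - 1*7/32 = -16946 - 7/32 = -542279/32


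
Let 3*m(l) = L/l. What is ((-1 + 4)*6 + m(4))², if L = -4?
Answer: 2809/9 ≈ 312.11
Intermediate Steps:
m(l) = -4/(3*l) (m(l) = (-4/l)/3 = -4/(3*l))
((-1 + 4)*6 + m(4))² = ((-1 + 4)*6 - 4/3/4)² = (3*6 - 4/3*¼)² = (18 - ⅓)² = (53/3)² = 2809/9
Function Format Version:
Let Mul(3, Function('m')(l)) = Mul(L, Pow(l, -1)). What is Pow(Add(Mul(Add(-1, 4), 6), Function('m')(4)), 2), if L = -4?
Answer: Rational(2809, 9) ≈ 312.11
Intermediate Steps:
Function('m')(l) = Mul(Rational(-4, 3), Pow(l, -1)) (Function('m')(l) = Mul(Rational(1, 3), Mul(-4, Pow(l, -1))) = Mul(Rational(-4, 3), Pow(l, -1)))
Pow(Add(Mul(Add(-1, 4), 6), Function('m')(4)), 2) = Pow(Add(Mul(Add(-1, 4), 6), Mul(Rational(-4, 3), Pow(4, -1))), 2) = Pow(Add(Mul(3, 6), Mul(Rational(-4, 3), Rational(1, 4))), 2) = Pow(Add(18, Rational(-1, 3)), 2) = Pow(Rational(53, 3), 2) = Rational(2809, 9)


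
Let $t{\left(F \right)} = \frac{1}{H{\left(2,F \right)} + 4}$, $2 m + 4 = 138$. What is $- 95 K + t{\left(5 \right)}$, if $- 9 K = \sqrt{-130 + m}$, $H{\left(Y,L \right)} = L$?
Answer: $\frac{1}{9} + \frac{95 i \sqrt{7}}{3} \approx 0.11111 + 83.782 i$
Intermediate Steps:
$m = 67$ ($m = -2 + \frac{1}{2} \cdot 138 = -2 + 69 = 67$)
$K = - \frac{i \sqrt{7}}{3}$ ($K = - \frac{\sqrt{-130 + 67}}{9} = - \frac{\sqrt{-63}}{9} = - \frac{3 i \sqrt{7}}{9} = - \frac{i \sqrt{7}}{3} \approx - 0.88192 i$)
$t{\left(F \right)} = \frac{1}{4 + F}$ ($t{\left(F \right)} = \frac{1}{F + 4} = \frac{1}{4 + F}$)
$- 95 K + t{\left(5 \right)} = - 95 \left(- \frac{i \sqrt{7}}{3}\right) + \frac{1}{4 + 5} = \frac{95 i \sqrt{7}}{3} + \frac{1}{9} = \frac{1}{9} + \frac{95 i \sqrt{7}}{3}$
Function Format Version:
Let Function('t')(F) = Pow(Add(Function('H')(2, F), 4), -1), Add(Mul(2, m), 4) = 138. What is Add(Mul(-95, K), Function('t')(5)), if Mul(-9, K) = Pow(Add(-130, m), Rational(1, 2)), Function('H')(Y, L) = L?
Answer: Add(Rational(1, 9), Mul(Rational(95, 3), I, Pow(7, Rational(1, 2)))) ≈ Add(0.11111, Mul(83.782, I))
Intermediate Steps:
m = 67 (m = Add(-2, Mul(Rational(1, 2), 138)) = Add(-2, 69) = 67)
K = Mul(Rational(-1, 3), I, Pow(7, Rational(1, 2))) (K = Mul(Rational(-1, 9), Pow(Add(-130, 67), Rational(1, 2))) = Mul(Rational(-1, 9), Pow(-63, Rational(1, 2))) = Mul(Rational(-1, 9), Mul(3, I, Pow(7, Rational(1, 2)))) = Mul(Rational(-1, 3), I, Pow(7, Rational(1, 2))) ≈ Mul(-0.88192, I))
Function('t')(F) = Pow(Add(4, F), -1) (Function('t')(F) = Pow(Add(F, 4), -1) = Pow(Add(4, F), -1))
Add(Mul(-95, K), Function('t')(5)) = Add(Mul(-95, Mul(Rational(-1, 3), I, Pow(7, Rational(1, 2)))), Pow(Add(4, 5), -1)) = Add(Mul(Rational(95, 3), I, Pow(7, Rational(1, 2))), Pow(9, -1)) = Add(Mul(Rational(95, 3), I, Pow(7, Rational(1, 2))), Rational(1, 9)) = Add(Rational(1, 9), Mul(Rational(95, 3), I, Pow(7, Rational(1, 2))))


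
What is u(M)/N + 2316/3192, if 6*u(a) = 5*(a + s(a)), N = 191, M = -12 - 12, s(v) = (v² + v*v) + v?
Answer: 281583/50806 ≈ 5.5423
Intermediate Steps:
s(v) = v + 2*v² (s(v) = (v² + v²) + v = 2*v² + v = v + 2*v²)
M = -24
u(a) = 5*a/6 + 5*a*(1 + 2*a)/6 (u(a) = (5*(a + a*(1 + 2*a)))/6 = (5*a + 5*a*(1 + 2*a))/6 = 5*a/6 + 5*a*(1 + 2*a)/6)
u(M)/N + 2316/3192 = ((5/3)*(-24)*(1 - 24))/191 + 2316/3192 = ((5/3)*(-24)*(-23))*(1/191) + 2316*(1/3192) = 920*(1/191) + 193/266 = 920/191 + 193/266 = 281583/50806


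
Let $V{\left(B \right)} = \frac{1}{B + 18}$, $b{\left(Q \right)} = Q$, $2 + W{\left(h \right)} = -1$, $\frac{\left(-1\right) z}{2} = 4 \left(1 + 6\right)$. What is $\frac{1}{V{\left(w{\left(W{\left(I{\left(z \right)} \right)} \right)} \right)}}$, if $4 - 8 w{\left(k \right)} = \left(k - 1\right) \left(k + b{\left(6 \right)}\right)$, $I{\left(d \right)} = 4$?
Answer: $20$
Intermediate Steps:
$z = -56$ ($z = - 2 \cdot 4 \left(1 + 6\right) = - 2 \cdot 4 \cdot 7 = \left(-2\right) 28 = -56$)
$W{\left(h \right)} = -3$ ($W{\left(h \right)} = -2 - 1 = -3$)
$w{\left(k \right)} = \frac{1}{2} - \frac{\left(-1 + k\right) \left(6 + k\right)}{8}$ ($w{\left(k \right)} = \frac{1}{2} - \frac{\left(k - 1\right) \left(k + 6\right)}{8} = \frac{1}{2} - \frac{\left(-1 + k\right) \left(6 + k\right)}{8}$)
$V{\left(B \right)} = \frac{1}{18 + B}$
$\frac{1}{V{\left(w{\left(W{\left(I{\left(z \right)} \right)} \right)} \right)}} = \frac{1}{\frac{1}{18 - \left(- \frac{25}{8} + \frac{9}{8}\right)}} = \frac{1}{\frac{1}{18 + \left(\frac{5}{4} + \frac{15}{8} - \frac{9}{8}\right)}} = \frac{1}{\frac{1}{18 + 2}} = \frac{1}{\frac{1}{20}} = 20$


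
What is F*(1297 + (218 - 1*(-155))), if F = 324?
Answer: 541080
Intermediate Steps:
F*(1297 + (218 - 1*(-155))) = 324*(1297 + (218 - 1*(-155))) = 324*(1297 + (218 + 155)) = 324*(1297 + 373) = 324*1670 = 541080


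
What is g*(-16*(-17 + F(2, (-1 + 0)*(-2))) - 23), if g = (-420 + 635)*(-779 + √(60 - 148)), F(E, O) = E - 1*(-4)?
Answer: -25625205 + 65790*I*√22 ≈ -2.5625e+7 + 3.0858e+5*I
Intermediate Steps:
F(E, O) = 4 + E (F(E, O) = E + 4 = 4 + E)
g = -167485 + 430*I*√22 (g = 215*(-779 + √(-88)) = 215*(-779 + 2*I*√22) = -167485 + 430*I*√22 ≈ -1.6749e+5 + 2016.9*I)
g*(-16*(-17 + F(2, (-1 + 0)*(-2))) - 23) = (-167485 + 430*I*√22)*(-16*(-17 + (4 + 2)) - 23) = (-167485 + 430*I*√22)*(-16*(-17 + 6) - 23) = (-167485 + 430*I*√22)*(-16*(-11) - 23) = (-167485 + 430*I*√22)*(176 - 23) = (-167485 + 430*I*√22)*153 = -25625205 + 65790*I*√22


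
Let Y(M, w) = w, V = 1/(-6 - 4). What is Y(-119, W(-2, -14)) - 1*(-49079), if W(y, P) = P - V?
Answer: 490651/10 ≈ 49065.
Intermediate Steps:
V = -⅒ (V = 1/(-10) = -⅒ ≈ -0.10000)
W(y, P) = ⅒ + P (W(y, P) = P - 1*(-⅒) = P + ⅒ = ⅒ + P)
Y(-119, W(-2, -14)) - 1*(-49079) = (⅒ - 14) - 1*(-49079) = -139/10 + 49079 = 490651/10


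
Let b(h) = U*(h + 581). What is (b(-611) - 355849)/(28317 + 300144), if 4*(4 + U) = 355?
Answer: -716783/656922 ≈ -1.0911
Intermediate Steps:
U = 339/4 (U = -4 + (¼)*355 = -4 + 355/4 = 339/4 ≈ 84.750)
b(h) = 196959/4 + 339*h/4 (b(h) = 339*(h + 581)/4 = 339*(581 + h)/4 = 196959/4 + 339*h/4)
(b(-611) - 355849)/(28317 + 300144) = ((196959/4 + (339/4)*(-611)) - 355849)/(28317 + 300144) = ((196959/4 - 207129/4) - 355849)/328461 = (-5085/2 - 355849)*(1/328461) = -716783/2*1/328461 = -716783/656922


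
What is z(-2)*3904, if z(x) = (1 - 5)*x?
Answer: 31232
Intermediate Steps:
z(x) = -4*x
z(-2)*3904 = -4*(-2)*3904 = 8*3904 = 31232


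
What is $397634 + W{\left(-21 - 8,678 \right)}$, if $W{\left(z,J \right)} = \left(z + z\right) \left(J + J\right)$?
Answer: $318986$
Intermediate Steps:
$W{\left(z,J \right)} = 4 J z$ ($W{\left(z,J \right)} = 2 z 2 J = 4 J z$)
$397634 + W{\left(-21 - 8,678 \right)} = 397634 + 4 \cdot 678 \left(-21 - 8\right) = 397634 + 4 \cdot 678 \left(-29\right) = 397634 - 78648 = 318986$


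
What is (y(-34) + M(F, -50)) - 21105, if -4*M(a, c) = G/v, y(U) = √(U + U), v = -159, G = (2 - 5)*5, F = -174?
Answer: -4474265/212 + 2*I*√17 ≈ -21105.0 + 8.2462*I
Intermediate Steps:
G = -15 (G = -3*5 = -15)
y(U) = √2*√U (y(U) = √(2*U) = √2*√U)
M(a, c) = -5/212 (M(a, c) = -(-15)/(4*(-159)) = -(-15)*(-1)/(4*159) = -¼*5/53 = -5/212)
(y(-34) + M(F, -50)) - 21105 = (√2*√(-34) - 5/212) - 21105 = (√2*(I*√34) - 5/212) - 21105 = (2*I*√17 - 5/212) - 21105 = (-5/212 + 2*I*√17) - 21105 = -4474265/212 + 2*I*√17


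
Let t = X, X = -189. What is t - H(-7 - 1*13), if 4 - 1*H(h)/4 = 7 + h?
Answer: -257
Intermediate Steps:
t = -189
H(h) = -12 - 4*h (H(h) = 16 - 4*(7 + h) = 16 + (-28 - 4*h) = -12 - 4*h)
t - H(-7 - 1*13) = -189 - (-12 - 4*(-7 - 1*13)) = -189 - (-12 - 4*(-7 - 13)) = -189 - (-12 - 4*(-20)) = -189 - (-12 + 80) = -189 - 1*68 = -189 - 68 = -257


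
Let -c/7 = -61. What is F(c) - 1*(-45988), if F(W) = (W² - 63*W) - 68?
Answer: 201348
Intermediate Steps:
c = 427 (c = -7*(-61) = 427)
F(W) = -68 + W² - 63*W
F(c) - 1*(-45988) = (-68 + 427² - 63*427) - 1*(-45988) = (-68 + 182329 - 26901) + 45988 = 155360 + 45988 = 201348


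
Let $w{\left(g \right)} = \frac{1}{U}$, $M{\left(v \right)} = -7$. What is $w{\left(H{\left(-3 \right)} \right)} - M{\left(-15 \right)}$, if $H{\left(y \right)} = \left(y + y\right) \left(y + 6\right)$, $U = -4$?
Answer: $\frac{27}{4} \approx 6.75$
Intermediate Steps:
$H{\left(y \right)} = 2 y \left(6 + y\right)$
$w{\left(g \right)} = - \frac{1}{4}$ ($w{\left(g \right)} = \frac{1}{-4} = - \frac{1}{4}$)
$w{\left(H{\left(-3 \right)} \right)} - M{\left(-15 \right)} = - \frac{1}{4} - -7 = - \frac{1}{4} + 7 = \frac{27}{4}$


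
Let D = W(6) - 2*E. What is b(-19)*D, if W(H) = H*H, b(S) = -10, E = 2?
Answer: -320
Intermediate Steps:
W(H) = H²
D = 32 (D = 6² - 2*2 = 36 - 4 = 32)
b(-19)*D = -10*32 = -320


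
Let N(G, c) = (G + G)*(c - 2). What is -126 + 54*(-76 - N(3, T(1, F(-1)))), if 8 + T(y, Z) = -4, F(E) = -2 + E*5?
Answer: 306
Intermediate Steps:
F(E) = -2 + 5*E
T(y, Z) = -12 (T(y, Z) = -8 - 4 = -12)
N(G, c) = 2*G*(-2 + c) (N(G, c) = (2*G)*(-2 + c) = 2*G*(-2 + c))
-126 + 54*(-76 - N(3, T(1, F(-1)))) = -126 + 54*(-76 - 2*3*(-2 - 12)) = -126 + 54*(-76 - 2*3*(-14)) = -126 + 54*(-76 - 1*(-84)) = -126 + 54*(-76 + 84) = -126 + 54*8 = -126 + 432 = 306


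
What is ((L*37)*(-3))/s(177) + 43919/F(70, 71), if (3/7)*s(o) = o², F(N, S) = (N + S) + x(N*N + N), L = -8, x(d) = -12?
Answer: 1070212457/3143343 ≈ 340.47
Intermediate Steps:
F(N, S) = -12 + N + S (F(N, S) = (N + S) - 12 = -12 + N + S)
s(o) = 7*o²/3
((L*37)*(-3))/s(177) + 43919/F(70, 71) = (-8*37*(-3))/(((7/3)*177²)) + 43919/(-12 + 70 + 71) = (-296*(-3))/(((7/3)*31329)) + 43919/129 = 888/73101 + 43919*(1/129) = 888*(1/73101) + 43919/129 = 296/24367 + 43919/129 = 1070212457/3143343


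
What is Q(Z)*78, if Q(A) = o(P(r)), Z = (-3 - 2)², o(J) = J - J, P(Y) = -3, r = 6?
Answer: 0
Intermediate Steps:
o(J) = 0
Z = 25 (Z = (-5)² = 25)
Q(A) = 0
Q(Z)*78 = 0*78 = 0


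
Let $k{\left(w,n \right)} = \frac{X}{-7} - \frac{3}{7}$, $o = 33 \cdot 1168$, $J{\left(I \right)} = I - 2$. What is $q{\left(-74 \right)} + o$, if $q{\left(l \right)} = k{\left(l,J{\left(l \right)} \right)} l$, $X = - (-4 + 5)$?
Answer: $\frac{269956}{7} \approx 38565.0$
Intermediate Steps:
$J{\left(I \right)} = -2 + I$ ($J{\left(I \right)} = I - 2 = -2 + I$)
$X = -1$ ($X = \left(-1\right) 1 = -1$)
$o = 38544$
$k{\left(w,n \right)} = - \frac{2}{7}$ ($k{\left(w,n \right)} = - \frac{1}{-7} - \frac{3}{7} = \left(-1\right) \left(- \frac{1}{7}\right) - \frac{3}{7} = \frac{1}{7} - \frac{3}{7} = - \frac{2}{7}$)
$q{\left(l \right)} = - \frac{2 l}{7}$
$q{\left(-74 \right)} + o = \left(- \frac{2}{7}\right) \left(-74\right) + 38544 = \frac{148}{7} + 38544 = \frac{269956}{7}$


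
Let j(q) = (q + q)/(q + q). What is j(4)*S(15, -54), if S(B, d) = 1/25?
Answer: 1/25 ≈ 0.040000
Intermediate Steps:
j(q) = 1 (j(q) = (2*q)/((2*q)) = (2*q)*(1/(2*q)) = 1)
S(B, d) = 1/25
j(4)*S(15, -54) = 1*(1/25) = 1/25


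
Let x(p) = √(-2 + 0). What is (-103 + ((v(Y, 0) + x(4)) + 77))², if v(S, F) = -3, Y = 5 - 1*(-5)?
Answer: (29 - I*√2)² ≈ 839.0 - 82.024*I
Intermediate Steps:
Y = 10 (Y = 5 + 5 = 10)
x(p) = I*√2 (x(p) = √(-2) = I*√2)
(-103 + ((v(Y, 0) + x(4)) + 77))² = (-103 + ((-3 + I*√2) + 77))² = (-103 + (74 + I*√2))² = (-29 + I*√2)²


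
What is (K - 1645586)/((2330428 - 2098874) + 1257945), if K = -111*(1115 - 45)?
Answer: -160396/135409 ≈ -1.1845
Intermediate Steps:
K = -118770 (K = -111*1070 = -118770)
(K - 1645586)/((2330428 - 2098874) + 1257945) = (-118770 - 1645586)/((2330428 - 2098874) + 1257945) = -1764356/(231554 + 1257945) = -1764356/1489499 = -1764356*1/1489499 = -160396/135409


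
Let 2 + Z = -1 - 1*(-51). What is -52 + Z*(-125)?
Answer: -6052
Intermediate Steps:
Z = 48 (Z = -2 + (-1 - 1*(-51)) = -2 + (-1 + 51) = -2 + 50 = 48)
-52 + Z*(-125) = -52 + 48*(-125) = -52 - 6000 = -6052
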